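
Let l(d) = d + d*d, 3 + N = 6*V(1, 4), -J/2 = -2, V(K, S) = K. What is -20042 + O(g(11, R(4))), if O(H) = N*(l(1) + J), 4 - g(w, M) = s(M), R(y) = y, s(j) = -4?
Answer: -20024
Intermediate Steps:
J = 4 (J = -2*(-2) = 4)
g(w, M) = 8 (g(w, M) = 4 - 1*(-4) = 4 + 4 = 8)
N = 3 (N = -3 + 6*1 = -3 + 6 = 3)
l(d) = d + d²
O(H) = 18 (O(H) = 3*(1*(1 + 1) + 4) = 3*(1*2 + 4) = 3*(2 + 4) = 3*6 = 18)
-20042 + O(g(11, R(4))) = -20042 + 18 = -20024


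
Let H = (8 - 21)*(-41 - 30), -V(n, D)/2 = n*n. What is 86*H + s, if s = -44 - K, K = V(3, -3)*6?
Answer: 79442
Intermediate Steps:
V(n, D) = -2*n² (V(n, D) = -2*n*n = -2*n²)
K = -108 (K = -2*3²*6 = -2*9*6 = -18*6 = -108)
H = 923 (H = -13*(-71) = 923)
s = 64 (s = -44 - 1*(-108) = -44 + 108 = 64)
86*H + s = 86*923 + 64 = 79378 + 64 = 79442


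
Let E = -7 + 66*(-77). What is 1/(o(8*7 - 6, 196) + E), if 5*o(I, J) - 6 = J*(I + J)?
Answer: 5/22777 ≈ 0.00021952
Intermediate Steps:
o(I, J) = 6/5 + J*(I + J)/5 (o(I, J) = 6/5 + (J*(I + J))/5 = 6/5 + J*(I + J)/5)
E = -5089 (E = -7 - 5082 = -5089)
1/(o(8*7 - 6, 196) + E) = 1/((6/5 + (1/5)*196**2 + (1/5)*(8*7 - 6)*196) - 5089) = 1/((6/5 + (1/5)*38416 + (1/5)*(56 - 6)*196) - 5089) = 1/((6/5 + 38416/5 + (1/5)*50*196) - 5089) = 1/((6/5 + 38416/5 + 1960) - 5089) = 1/(48222/5 - 5089) = 1/(22777/5) = 5/22777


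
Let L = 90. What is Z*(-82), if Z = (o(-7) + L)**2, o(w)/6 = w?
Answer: -188928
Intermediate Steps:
o(w) = 6*w
Z = 2304 (Z = (6*(-7) + 90)**2 = (-42 + 90)**2 = 48**2 = 2304)
Z*(-82) = 2304*(-82) = -188928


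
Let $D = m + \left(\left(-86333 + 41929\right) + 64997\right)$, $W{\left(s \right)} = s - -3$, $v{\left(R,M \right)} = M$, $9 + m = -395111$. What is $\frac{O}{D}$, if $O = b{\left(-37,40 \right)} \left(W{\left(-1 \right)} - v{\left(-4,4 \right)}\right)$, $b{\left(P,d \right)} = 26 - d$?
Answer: $- \frac{28}{374527} \approx -7.4761 \cdot 10^{-5}$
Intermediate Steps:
$m = -395120$ ($m = -9 - 395111 = -395120$)
$W{\left(s \right)} = 3 + s$ ($W{\left(s \right)} = s + 3 = 3 + s$)
$D = -374527$ ($D = -395120 + \left(\left(-86333 + 41929\right) + 64997\right) = -395120 + \left(-44404 + 64997\right) = -395120 + 20593 = -374527$)
$O = 28$ ($O = \left(26 - 40\right) \left(\left(3 - 1\right) - 4\right) = \left(26 - 40\right) \left(2 - 4\right) = \left(-14\right) \left(-2\right) = 28$)
$\frac{O}{D} = \frac{28}{-374527} = 28 \left(- \frac{1}{374527}\right) = - \frac{28}{374527}$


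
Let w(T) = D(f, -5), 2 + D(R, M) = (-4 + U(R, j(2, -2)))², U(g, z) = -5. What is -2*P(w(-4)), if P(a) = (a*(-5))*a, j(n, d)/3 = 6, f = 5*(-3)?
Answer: 62410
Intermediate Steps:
f = -15
j(n, d) = 18 (j(n, d) = 3*6 = 18)
D(R, M) = 79 (D(R, M) = -2 + (-4 - 5)² = -2 + (-9)² = -2 + 81 = 79)
w(T) = 79
P(a) = -5*a² (P(a) = (-5*a)*a = -5*a²)
-2*P(w(-4)) = -(-10)*79² = -(-10)*6241 = -2*(-31205) = 62410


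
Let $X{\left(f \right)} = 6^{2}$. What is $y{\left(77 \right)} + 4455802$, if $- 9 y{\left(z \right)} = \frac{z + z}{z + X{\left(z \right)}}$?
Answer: $\frac{4531550480}{1017} \approx 4.4558 \cdot 10^{6}$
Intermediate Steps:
$X{\left(f \right)} = 36$
$y{\left(z \right)} = - \frac{2 z}{9 \left(36 + z\right)}$ ($y{\left(z \right)} = - \frac{\left(z + z\right) \frac{1}{z + 36}}{9} = - \frac{2 z \frac{1}{36 + z}}{9} = - \frac{2 z}{9 \left(36 + z\right)}$)
$y{\left(77 \right)} + 4455802 = \left(-2\right) 77 \frac{1}{324 + 9 \cdot 77} + 4455802 = \left(-2\right) 77 \frac{1}{324 + 693} + 4455802 = \left(-2\right) 77 \cdot \frac{1}{1017} + 4455802 = - \frac{154}{1017} + 4455802 = \frac{4531550480}{1017}$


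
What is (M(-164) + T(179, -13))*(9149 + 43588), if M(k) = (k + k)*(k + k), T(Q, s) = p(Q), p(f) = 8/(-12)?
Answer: 5673622250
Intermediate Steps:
p(f) = -⅔ (p(f) = 8*(-1/12) = -⅔)
T(Q, s) = -⅔
M(k) = 4*k² (M(k) = (2*k)*(2*k) = 4*k²)
(M(-164) + T(179, -13))*(9149 + 43588) = (4*(-164)² - ⅔)*(9149 + 43588) = (4*26896 - ⅔)*52737 = (107584 - ⅔)*52737 = (322750/3)*52737 = 5673622250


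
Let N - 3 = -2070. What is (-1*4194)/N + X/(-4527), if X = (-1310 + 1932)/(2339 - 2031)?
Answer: 974412605/480341862 ≈ 2.0286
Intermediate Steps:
N = -2067 (N = 3 - 2070 = -2067)
X = 311/154 (X = 622/308 = 622*(1/308) = 311/154 ≈ 2.0195)
(-1*4194)/N + X/(-4527) = -1*4194/(-2067) + (311/154)/(-4527) = -4194*(-1/2067) + (311/154)*(-1/4527) = 1398/689 - 311/697158 = 974412605/480341862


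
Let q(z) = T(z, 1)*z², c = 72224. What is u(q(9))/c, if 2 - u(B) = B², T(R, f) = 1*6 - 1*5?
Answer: -6559/72224 ≈ -0.090815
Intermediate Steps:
T(R, f) = 1 (T(R, f) = 6 - 5 = 1)
q(z) = z² (q(z) = 1*z² = z²)
u(B) = 2 - B²
u(q(9))/c = (2 - (9²)²)/72224 = (2 - 1*81²)*(1/72224) = (2 - 1*6561)*(1/72224) = (2 - 6561)*(1/72224) = -6559*1/72224 = -6559/72224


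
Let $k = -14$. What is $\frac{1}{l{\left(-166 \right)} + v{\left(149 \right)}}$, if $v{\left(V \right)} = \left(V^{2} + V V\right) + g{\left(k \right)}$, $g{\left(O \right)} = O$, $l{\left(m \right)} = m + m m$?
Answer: $\frac{1}{71778} \approx 1.3932 \cdot 10^{-5}$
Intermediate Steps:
$l{\left(m \right)} = m + m^{2}$
$v{\left(V \right)} = -14 + 2 V^{2}$ ($v{\left(V \right)} = \left(V^{2} + V V\right) - 14 = \left(V^{2} + V^{2}\right) - 14 = 2 V^{2} - 14 = -14 + 2 V^{2}$)
$\frac{1}{l{\left(-166 \right)} + v{\left(149 \right)}} = \frac{1}{- 166 \left(1 - 166\right) - \left(14 - 2 \cdot 149^{2}\right)} = \frac{1}{\left(-166\right) \left(-165\right) + \left(-14 + 2 \cdot 22201\right)} = \frac{1}{27390 + \left(-14 + 44402\right)} = \frac{1}{27390 + 44388} = \frac{1}{71778}$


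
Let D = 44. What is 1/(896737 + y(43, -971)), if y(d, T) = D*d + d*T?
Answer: 1/856876 ≈ 1.1670e-6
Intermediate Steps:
y(d, T) = 44*d + T*d (y(d, T) = 44*d + d*T = 44*d + T*d)
1/(896737 + y(43, -971)) = 1/(896737 + 43*(44 - 971)) = 1/(896737 + 43*(-927)) = 1/(896737 - 39861) = 1/856876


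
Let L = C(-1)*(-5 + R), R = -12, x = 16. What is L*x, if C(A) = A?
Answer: 272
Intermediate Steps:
L = 17 (L = -(-5 - 12) = -1*(-17) = 17)
L*x = 17*16 = 272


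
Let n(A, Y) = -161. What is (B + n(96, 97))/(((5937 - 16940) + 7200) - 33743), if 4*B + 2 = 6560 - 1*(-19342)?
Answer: -3157/18773 ≈ -0.16817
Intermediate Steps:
B = 6475 (B = -½ + (6560 - 1*(-19342))/4 = -½ + (6560 + 19342)/4 = -½ + (¼)*25902 = -½ + 12951/2 = 6475)
(B + n(96, 97))/(((5937 - 16940) + 7200) - 33743) = (6475 - 161)/(((5937 - 16940) + 7200) - 33743) = 6314/((-11003 + 7200) - 33743) = 6314/(-3803 - 33743) = 6314/(-37546) = 6314*(-1/37546) = -3157/18773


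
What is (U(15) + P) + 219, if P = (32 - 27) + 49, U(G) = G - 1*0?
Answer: 288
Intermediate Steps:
U(G) = G (U(G) = G + 0 = G)
P = 54 (P = 5 + 49 = 54)
(U(15) + P) + 219 = (15 + 54) + 219 = 69 + 219 = 288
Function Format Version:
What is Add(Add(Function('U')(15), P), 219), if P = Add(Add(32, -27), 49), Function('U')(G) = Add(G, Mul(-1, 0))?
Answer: 288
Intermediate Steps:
Function('U')(G) = G (Function('U')(G) = Add(G, 0) = G)
P = 54 (P = Add(5, 49) = 54)
Add(Add(Function('U')(15), P), 219) = Add(Add(15, 54), 219) = Add(69, 219) = 288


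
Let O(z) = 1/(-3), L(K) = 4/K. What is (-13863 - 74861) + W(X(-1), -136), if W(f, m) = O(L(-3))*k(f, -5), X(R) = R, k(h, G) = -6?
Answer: -88722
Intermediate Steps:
O(z) = -⅓
W(f, m) = 2 (W(f, m) = -⅓*(-6) = 2)
(-13863 - 74861) + W(X(-1), -136) = (-13863 - 74861) + 2 = -88724 + 2 = -88722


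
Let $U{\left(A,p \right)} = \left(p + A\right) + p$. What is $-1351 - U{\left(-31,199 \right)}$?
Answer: $-1718$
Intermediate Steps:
$U{\left(A,p \right)} = A + 2 p$ ($U{\left(A,p \right)} = \left(A + p\right) + p = A + 2 p$)
$-1351 - U{\left(-31,199 \right)} = -1351 - \left(-31 + 2 \cdot 199\right) = -1351 - \left(-31 + 398\right) = -1351 - 367 = -1718$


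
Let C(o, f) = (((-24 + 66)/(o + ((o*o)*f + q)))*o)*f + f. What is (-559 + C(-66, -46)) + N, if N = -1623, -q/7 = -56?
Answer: -222919456/100025 ≈ -2228.6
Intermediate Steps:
q = 392 (q = -7*(-56) = 392)
C(o, f) = f + 42*f*o/(392 + o + f*o**2) (C(o, f) = (((-24 + 66)/(o + ((o*o)*f + 392)))*o)*f + f = ((42/(o + (o**2*f + 392)))*o)*f + f = ((42/(o + (f*o**2 + 392)))*o)*f + f = ((42/(o + (392 + f*o**2)))*o)*f + f = ((42/(392 + o + f*o**2))*o)*f + f = (42*o/(392 + o + f*o**2))*f + f = 42*f*o/(392 + o + f*o**2) + f = f + 42*f*o/(392 + o + f*o**2))
(-559 + C(-66, -46)) + N = (-559 - 46*(392 + 43*(-66) - 46*(-66)**2)/(392 - 66 - 46*(-66)**2)) - 1623 = (-559 - 46*(392 - 2838 - 46*4356)/(392 - 66 - 46*4356)) - 1623 = (-559 - 46*(392 - 2838 - 200376)/(392 - 66 - 200376)) - 1623 = (-559 - 46*(-202822)/(-200050)) - 1623 = (-559 - 46*(-1/200050)*(-202822)) - 1623 = (-559 - 4664906/100025) - 1623 = -60578881/100025 - 1623 = -222919456/100025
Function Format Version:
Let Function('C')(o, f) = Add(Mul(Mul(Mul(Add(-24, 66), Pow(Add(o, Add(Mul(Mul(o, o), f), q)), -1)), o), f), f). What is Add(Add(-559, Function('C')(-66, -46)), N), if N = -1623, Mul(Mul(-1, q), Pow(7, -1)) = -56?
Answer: Rational(-222919456, 100025) ≈ -2228.6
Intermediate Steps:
q = 392 (q = Mul(-7, -56) = 392)
Function('C')(o, f) = Add(f, Mul(42, f, o, Pow(Add(392, o, Mul(f, Pow(o, 2))), -1))) (Function('C')(o, f) = Add(Mul(Mul(Mul(Add(-24, 66), Pow(Add(o, Add(Mul(Mul(o, o), f), 392)), -1)), o), f), f) = Add(Mul(Mul(Mul(42, Pow(Add(o, Add(Mul(Pow(o, 2), f), 392)), -1)), o), f), f) = Add(Mul(Mul(Mul(42, Pow(Add(o, Add(Mul(f, Pow(o, 2)), 392)), -1)), o), f), f) = Add(Mul(Mul(Mul(42, Pow(Add(o, Add(392, Mul(f, Pow(o, 2)))), -1)), o), f), f) = Add(Mul(Mul(Mul(42, Pow(Add(392, o, Mul(f, Pow(o, 2))), -1)), o), f), f) = Add(Mul(Mul(42, o, Pow(Add(392, o, Mul(f, Pow(o, 2))), -1)), f), f) = Add(Mul(42, f, o, Pow(Add(392, o, Mul(f, Pow(o, 2))), -1)), f) = Add(f, Mul(42, f, o, Pow(Add(392, o, Mul(f, Pow(o, 2))), -1))))
Add(Add(-559, Function('C')(-66, -46)), N) = Add(Add(-559, Mul(-46, Pow(Add(392, -66, Mul(-46, Pow(-66, 2))), -1), Add(392, Mul(43, -66), Mul(-46, Pow(-66, 2))))), -1623) = Add(Add(-559, Mul(-46, Pow(Add(392, -66, Mul(-46, 4356)), -1), Add(392, -2838, Mul(-46, 4356)))), -1623) = Add(Add(-559, Mul(-46, Pow(Add(392, -66, -200376), -1), Add(392, -2838, -200376))), -1623) = Add(Add(-559, Mul(-46, Pow(-200050, -1), -202822)), -1623) = Add(Add(-559, Mul(-46, Rational(-1, 200050), -202822)), -1623) = Add(Add(-559, Rational(-4664906, 100025)), -1623) = Add(Rational(-60578881, 100025), -1623) = Rational(-222919456, 100025)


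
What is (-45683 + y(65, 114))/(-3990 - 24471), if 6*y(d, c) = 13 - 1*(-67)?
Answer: 137009/85383 ≈ 1.6046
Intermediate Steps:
y(d, c) = 40/3 (y(d, c) = (13 - 1*(-67))/6 = (13 + 67)/6 = (⅙)*80 = 40/3)
(-45683 + y(65, 114))/(-3990 - 24471) = (-45683 + 40/3)/(-3990 - 24471) = -137009/3/(-28461) = -137009/3*(-1/28461) = 137009/85383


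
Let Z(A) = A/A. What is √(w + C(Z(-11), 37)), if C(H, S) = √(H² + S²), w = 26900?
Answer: √(26900 + √1370) ≈ 164.13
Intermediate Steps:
Z(A) = 1
√(w + C(Z(-11), 37)) = √(26900 + √(1² + 37²)) = √(26900 + √(1 + 1369)) = √(26900 + √1370)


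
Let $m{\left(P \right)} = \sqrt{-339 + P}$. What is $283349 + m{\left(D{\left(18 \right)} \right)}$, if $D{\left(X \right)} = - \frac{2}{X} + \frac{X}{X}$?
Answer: $283349 + \frac{i \sqrt{3043}}{3} \approx 2.8335 \cdot 10^{5} + 18.388 i$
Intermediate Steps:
$D{\left(X \right)} = 1 - \frac{2}{X}$ ($D{\left(X \right)} = - \frac{2}{X} + 1 = 1 - \frac{2}{X}$)
$283349 + m{\left(D{\left(18 \right)} \right)} = 283349 + \sqrt{-339 + \frac{-2 + 18}{18}} = 283349 + \sqrt{-339 + \frac{1}{18} \cdot 16} = 283349 + \sqrt{-339 + \frac{8}{9}} = 283349 + \sqrt{- \frac{3043}{9}} = 283349 + \frac{i \sqrt{3043}}{3}$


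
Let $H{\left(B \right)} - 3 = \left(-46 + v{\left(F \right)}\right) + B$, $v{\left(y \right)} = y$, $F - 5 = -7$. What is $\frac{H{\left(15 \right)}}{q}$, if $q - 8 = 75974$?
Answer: $- \frac{15}{37991} \approx -0.00039483$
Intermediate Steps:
$F = -2$ ($F = 5 - 7 = -2$)
$q = 75982$ ($q = 8 + 75974 = 75982$)
$H{\left(B \right)} = -45 + B$ ($H{\left(B \right)} = 3 + \left(\left(-46 - 2\right) + B\right) = 3 + \left(-48 + B\right) = -45 + B$)
$\frac{H{\left(15 \right)}}{q} = \frac{-45 + 15}{75982} = \left(-30\right) \frac{1}{75982} = - \frac{15}{37991}$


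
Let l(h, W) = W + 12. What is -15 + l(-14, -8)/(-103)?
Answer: -1549/103 ≈ -15.039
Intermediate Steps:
l(h, W) = 12 + W
-15 + l(-14, -8)/(-103) = -15 + (12 - 8)/(-103) = -15 - 1/103*4 = -15 - 4/103 = -1549/103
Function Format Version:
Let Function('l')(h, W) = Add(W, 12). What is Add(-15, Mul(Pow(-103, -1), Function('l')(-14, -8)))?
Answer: Rational(-1549, 103) ≈ -15.039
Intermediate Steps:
Function('l')(h, W) = Add(12, W)
Add(-15, Mul(Pow(-103, -1), Function('l')(-14, -8))) = Add(-15, Mul(Pow(-103, -1), Add(12, -8))) = Add(-15, Mul(Rational(-1, 103), 4)) = Add(-15, Rational(-4, 103)) = Rational(-1549, 103)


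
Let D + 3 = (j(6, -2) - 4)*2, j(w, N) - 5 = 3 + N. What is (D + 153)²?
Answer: 23716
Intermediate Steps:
j(w, N) = 8 + N (j(w, N) = 5 + (3 + N) = 8 + N)
D = 1 (D = -3 + ((8 - 2) - 4)*2 = -3 + (6 - 4)*2 = -3 + 2*2 = -3 + 4 = 1)
(D + 153)² = (1 + 153)² = 154² = 23716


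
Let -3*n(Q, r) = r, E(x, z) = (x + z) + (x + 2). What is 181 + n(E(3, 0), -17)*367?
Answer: 6782/3 ≈ 2260.7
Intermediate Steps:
E(x, z) = 2 + z + 2*x (E(x, z) = (x + z) + (2 + x) = 2 + z + 2*x)
n(Q, r) = -r/3
181 + n(E(3, 0), -17)*367 = 181 - ⅓*(-17)*367 = 181 + (17/3)*367 = 181 + 6239/3 = 6782/3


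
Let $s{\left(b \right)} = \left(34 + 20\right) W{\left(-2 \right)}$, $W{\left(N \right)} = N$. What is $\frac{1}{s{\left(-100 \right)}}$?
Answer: $- \frac{1}{108} \approx -0.0092593$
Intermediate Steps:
$s{\left(b \right)} = -108$ ($s{\left(b \right)} = \left(34 + 20\right) \left(-2\right) = 54 \left(-2\right) = -108$)
$\frac{1}{s{\left(-100 \right)}} = \frac{1}{-108} = - \frac{1}{108}$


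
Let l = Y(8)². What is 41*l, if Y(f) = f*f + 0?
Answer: 167936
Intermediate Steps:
Y(f) = f² (Y(f) = f² + 0 = f²)
l = 4096 (l = (8²)² = 64² = 4096)
41*l = 41*4096 = 167936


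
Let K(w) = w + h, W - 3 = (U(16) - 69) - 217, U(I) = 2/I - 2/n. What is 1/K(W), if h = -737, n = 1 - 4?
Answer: -24/24461 ≈ -0.00098115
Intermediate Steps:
n = -3
U(I) = ⅔ + 2/I (U(I) = 2/I - 2/(-3) = 2/I - 2*(-⅓) = 2/I + ⅔ = ⅔ + 2/I)
W = -6773/24 (W = 3 + (((⅔ + 2/16) - 69) - 217) = 3 + (((⅔ + 2*(1/16)) - 69) - 217) = 3 + (((⅔ + ⅛) - 69) - 217) = 3 + ((19/24 - 69) - 217) = 3 + (-1637/24 - 217) = 3 - 6845/24 = -6773/24 ≈ -282.21)
K(w) = -737 + w (K(w) = w - 737 = -737 + w)
1/K(W) = 1/(-737 - 6773/24) = 1/(-24461/24) = -24/24461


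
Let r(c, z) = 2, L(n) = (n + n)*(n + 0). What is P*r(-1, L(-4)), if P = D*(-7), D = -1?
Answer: 14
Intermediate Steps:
L(n) = 2*n² (L(n) = (2*n)*n = 2*n²)
P = 7 (P = -1*(-7) = 7)
P*r(-1, L(-4)) = 7*2 = 14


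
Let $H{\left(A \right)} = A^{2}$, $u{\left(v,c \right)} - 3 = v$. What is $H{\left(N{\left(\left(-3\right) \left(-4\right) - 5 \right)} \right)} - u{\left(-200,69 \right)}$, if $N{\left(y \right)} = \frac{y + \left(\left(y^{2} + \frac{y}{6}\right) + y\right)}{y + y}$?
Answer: $\frac{31393}{144} \approx 218.01$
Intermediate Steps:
$u{\left(v,c \right)} = 3 + v$
$N{\left(y \right)} = \frac{y^{2} + \frac{13 y}{6}}{2 y}$ ($N{\left(y \right)} = \frac{y + \left(\left(y^{2} + \frac{y}{6}\right) + y\right)}{2 y} = \left(y + \left(y^{2} + \frac{7 y}{6}\right)\right) \frac{1}{2 y} = \left(y^{2} + \frac{13 y}{6}\right) \frac{1}{2 y} = \frac{y^{2} + \frac{13 y}{6}}{2 y}$)
$H{\left(N{\left(\left(-3\right) \left(-4\right) - 5 \right)} \right)} - u{\left(-200,69 \right)} = \left(\frac{13}{12} + \frac{\left(-3\right) \left(-4\right) - 5}{2}\right)^{2} - \left(3 - 200\right) = \left(\frac{13}{12} + \frac{12 - 5}{2}\right)^{2} - -197 = \left(\frac{13}{12} + \frac{1}{2} \cdot 7\right)^{2} + 197 = \left(\frac{13}{12} + \frac{7}{2}\right)^{2} + 197 = \left(\frac{55}{12}\right)^{2} + 197 = \frac{3025}{144} + 197 = \frac{31393}{144}$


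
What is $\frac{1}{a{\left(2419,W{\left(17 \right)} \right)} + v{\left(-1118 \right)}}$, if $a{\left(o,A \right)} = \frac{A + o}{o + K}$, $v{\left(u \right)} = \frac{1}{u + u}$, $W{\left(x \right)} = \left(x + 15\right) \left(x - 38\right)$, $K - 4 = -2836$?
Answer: $- \frac{923468}{3906705} \approx -0.23638$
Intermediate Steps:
$K = -2832$ ($K = 4 - 2836 = -2832$)
$W{\left(x \right)} = \left(-38 + x\right) \left(15 + x\right)$ ($W{\left(x \right)} = \left(15 + x\right) \left(-38 + x\right) = \left(-38 + x\right) \left(15 + x\right)$)
$v{\left(u \right)} = \frac{1}{2 u}$
$a{\left(o,A \right)} = \frac{A + o}{-2832 + o}$ ($a{\left(o,A \right)} = \frac{A + o}{o - 2832} = \frac{A + o}{-2832 + o}$)
$\frac{1}{a{\left(2419,W{\left(17 \right)} \right)} + v{\left(-1118 \right)}} = \frac{1}{\frac{\left(-570 + 17^{2} - 391\right) + 2419}{-2832 + 2419} + \frac{1}{2 \left(-1118\right)}} = \frac{1}{\frac{\left(-570 + 289 - 391\right) + 2419}{-413} + \frac{1}{2} \left(- \frac{1}{1118}\right)} = \frac{1}{- \frac{-672 + 2419}{413} - \frac{1}{2236}} = \frac{1}{\left(- \frac{1}{413}\right) 1747 - \frac{1}{2236}} = \frac{1}{- \frac{1747}{413} - \frac{1}{2236}} = \frac{1}{- \frac{3906705}{923468}} = - \frac{923468}{3906705}$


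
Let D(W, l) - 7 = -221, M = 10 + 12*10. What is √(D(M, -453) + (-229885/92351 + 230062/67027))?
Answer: I*√8163536161348157586647/6190010477 ≈ 14.596*I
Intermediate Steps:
M = 130 (M = 10 + 120 = 130)
D(W, l) = -214 (D(W, l) = 7 - 221 = -214)
√(D(M, -453) + (-229885/92351 + 230062/67027)) = √(-214 + (-229885/92351 + 230062/67027)) = √(-214 + 5837953867/6190010477) = √(-1318824288211/6190010477) = I*√8163536161348157586647/6190010477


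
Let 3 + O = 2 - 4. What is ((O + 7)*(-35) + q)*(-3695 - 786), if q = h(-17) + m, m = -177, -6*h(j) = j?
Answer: 6564665/6 ≈ 1.0941e+6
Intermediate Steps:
h(j) = -j/6
O = -5 (O = -3 + (2 - 4) = -3 - 2 = -5)
q = -1045/6 (q = -1/6*(-17) - 177 = 17/6 - 177 = -1045/6 ≈ -174.17)
((O + 7)*(-35) + q)*(-3695 - 786) = ((-5 + 7)*(-35) - 1045/6)*(-3695 - 786) = (2*(-35) - 1045/6)*(-4481) = (-70 - 1045/6)*(-4481) = -1465/6*(-4481) = 6564665/6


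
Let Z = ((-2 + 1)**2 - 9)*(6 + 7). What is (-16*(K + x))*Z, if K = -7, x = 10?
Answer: 4992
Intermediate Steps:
Z = -104 (Z = ((-1)**2 - 9)*13 = (1 - 9)*13 = -8*13 = -104)
(-16*(K + x))*Z = -16*(-7 + 10)*(-104) = -16*3*(-104) = -48*(-104) = 4992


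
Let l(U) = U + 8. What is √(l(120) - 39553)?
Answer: 5*I*√1577 ≈ 198.56*I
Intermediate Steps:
l(U) = 8 + U
√(l(120) - 39553) = √((8 + 120) - 39553) = √(128 - 39553) = √(-39425) = 5*I*√1577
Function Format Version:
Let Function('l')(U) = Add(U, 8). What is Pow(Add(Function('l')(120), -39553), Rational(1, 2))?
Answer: Mul(5, I, Pow(1577, Rational(1, 2))) ≈ Mul(198.56, I)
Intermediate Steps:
Function('l')(U) = Add(8, U)
Pow(Add(Function('l')(120), -39553), Rational(1, 2)) = Pow(Add(Add(8, 120), -39553), Rational(1, 2)) = Pow(Add(128, -39553), Rational(1, 2)) = Pow(-39425, Rational(1, 2)) = Mul(5, I, Pow(1577, Rational(1, 2)))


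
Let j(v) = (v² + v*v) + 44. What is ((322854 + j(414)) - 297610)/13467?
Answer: 368080/13467 ≈ 27.332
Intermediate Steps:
j(v) = 44 + 2*v² (j(v) = (v² + v²) + 44 = 2*v² + 44 = 44 + 2*v²)
((322854 + j(414)) - 297610)/13467 = ((322854 + (44 + 2*414²)) - 297610)/13467 = ((322854 + (44 + 2*171396)) - 297610)*(1/13467) = ((322854 + (44 + 342792)) - 297610)*(1/13467) = ((322854 + 342836) - 297610)*(1/13467) = (665690 - 297610)*(1/13467) = 368080*(1/13467) = 368080/13467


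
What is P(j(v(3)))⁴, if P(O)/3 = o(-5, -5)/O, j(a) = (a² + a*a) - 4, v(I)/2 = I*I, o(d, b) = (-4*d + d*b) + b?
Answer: 810000/671898241 ≈ 0.0012055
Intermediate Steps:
o(d, b) = b - 4*d + b*d (o(d, b) = (-4*d + b*d) + b = b - 4*d + b*d)
v(I) = 2*I² (v(I) = 2*(I*I) = 2*I²)
j(a) = -4 + 2*a² (j(a) = (a² + a²) - 4 = 2*a² - 4 = -4 + 2*a²)
P(O) = 120/O (P(O) = 3*((-5 - 4*(-5) - 5*(-5))/O) = 3*((-5 + 20 + 25)/O) = 3*(40/O) = 120/O)
P(j(v(3)))⁴ = (120/(-4 + 2*(2*3²)²))⁴ = (120/(-4 + 2*(2*9)²))⁴ = (120/(-4 + 2*18²))⁴ = (120/(-4 + 2*324))⁴ = (120/(-4 + 648))⁴ = (120/644)⁴ = (120*(1/644))⁴ = (30/161)⁴ = 810000/671898241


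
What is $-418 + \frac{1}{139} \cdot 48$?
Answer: $- \frac{58054}{139} \approx -417.65$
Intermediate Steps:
$-418 + \frac{1}{139} \cdot 48 = -418 + \frac{48}{139} = - \frac{58054}{139}$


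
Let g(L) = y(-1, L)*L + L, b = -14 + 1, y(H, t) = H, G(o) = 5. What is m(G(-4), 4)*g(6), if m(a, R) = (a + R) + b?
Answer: 0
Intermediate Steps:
b = -13
m(a, R) = -13 + R + a (m(a, R) = (a + R) - 13 = (R + a) - 13 = -13 + R + a)
g(L) = 0 (g(L) = -L + L = 0)
m(G(-4), 4)*g(6) = (-13 + 4 + 5)*0 = -4*0 = 0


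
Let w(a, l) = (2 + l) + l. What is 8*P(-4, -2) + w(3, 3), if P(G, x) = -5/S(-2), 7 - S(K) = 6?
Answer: -32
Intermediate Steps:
w(a, l) = 2 + 2*l
S(K) = 1 (S(K) = 7 - 1*6 = 7 - 6 = 1)
P(G, x) = -5 (P(G, x) = -5/1 = -5*1 = -5)
8*P(-4, -2) + w(3, 3) = 8*(-5) + (2 + 2*3) = -40 + (2 + 6) = -40 + 8 = -32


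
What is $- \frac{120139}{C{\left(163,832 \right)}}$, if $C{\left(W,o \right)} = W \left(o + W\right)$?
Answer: $- \frac{120139}{162185} \approx -0.74075$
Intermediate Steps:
$C{\left(W,o \right)} = W \left(W + o\right)$
$- \frac{120139}{C{\left(163,832 \right)}} = - \frac{120139}{163 \left(163 + 832\right)} = - \frac{120139}{163 \cdot 995} = - \frac{120139}{162185}$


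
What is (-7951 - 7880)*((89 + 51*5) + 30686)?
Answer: -491235930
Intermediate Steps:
(-7951 - 7880)*((89 + 51*5) + 30686) = -15831*((89 + 255) + 30686) = -15831*(344 + 30686) = -15831*31030 = -491235930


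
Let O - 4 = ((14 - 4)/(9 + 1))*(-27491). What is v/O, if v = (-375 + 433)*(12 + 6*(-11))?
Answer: 3132/27487 ≈ 0.11394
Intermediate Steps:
v = -3132 (v = 58*(12 - 66) = 58*(-54) = -3132)
O = -27487 (O = 4 + ((14 - 4)/(9 + 1))*(-27491) = 4 + (10/10)*(-27491) = 4 + (10*(1/10))*(-27491) = 4 + 1*(-27491) = 4 - 27491 = -27487)
v/O = -3132/(-27487) = -3132*(-1/27487) = 3132/27487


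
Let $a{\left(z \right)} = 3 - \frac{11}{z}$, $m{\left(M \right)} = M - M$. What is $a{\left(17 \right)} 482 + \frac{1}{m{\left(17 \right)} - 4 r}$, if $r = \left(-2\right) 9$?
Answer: $\frac{1388177}{1224} \approx 1134.1$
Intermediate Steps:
$m{\left(M \right)} = 0$
$r = -18$
$a{\left(17 \right)} 482 + \frac{1}{m{\left(17 \right)} - 4 r} = \left(3 - \frac{11}{17}\right) 482 + \frac{1}{0 - -72} = \left(3 - \frac{11}{17}\right) 482 + \frac{1}{0 + 72} = \left(3 - \frac{11}{17}\right) 482 + \frac{1}{72} = \frac{40}{17} \cdot 482 + \frac{1}{72} = \frac{19280}{17} + \frac{1}{72} = \frac{1388177}{1224}$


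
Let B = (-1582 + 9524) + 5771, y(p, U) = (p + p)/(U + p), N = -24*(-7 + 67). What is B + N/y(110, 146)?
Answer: 132411/11 ≈ 12037.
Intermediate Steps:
N = -1440 (N = -24*60 = -1440)
y(p, U) = 2*p/(U + p) (y(p, U) = (2*p)/(U + p) = 2*p/(U + p))
B = 13713 (B = 7942 + 5771 = 13713)
B + N/y(110, 146) = 13713 - 1440/(2*110/(146 + 110)) = 13713 - 1440/(2*110/256) = 13713 - 1440/(2*110*(1/256)) = 13713 - 1440/55/64 = 13713 - 1440*64/55 = 13713 - 18432/11 = 132411/11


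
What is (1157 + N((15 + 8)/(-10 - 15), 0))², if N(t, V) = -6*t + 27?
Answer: 884348644/625 ≈ 1.4150e+6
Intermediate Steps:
N(t, V) = 27 - 6*t
(1157 + N((15 + 8)/(-10 - 15), 0))² = (1157 + (27 - 6*(15 + 8)/(-10 - 15)))² = (1157 + (27 - 138/(-25)))² = (1157 + (27 - 138*(-1)/25))² = (1157 + (27 - 6*(-23/25)))² = (1157 + (27 + 138/25))² = (1157 + 813/25)² = (29738/25)² = 884348644/625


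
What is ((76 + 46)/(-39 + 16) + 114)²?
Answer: 6250000/529 ≈ 11815.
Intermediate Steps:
((76 + 46)/(-39 + 16) + 114)² = (122/(-23) + 114)² = (122*(-1/23) + 114)² = (-122/23 + 114)² = (2500/23)² = 6250000/529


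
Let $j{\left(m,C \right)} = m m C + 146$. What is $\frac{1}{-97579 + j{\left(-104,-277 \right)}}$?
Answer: $- \frac{1}{3093465} \approx -3.2326 \cdot 10^{-7}$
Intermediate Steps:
$j{\left(m,C \right)} = 146 + C m^{2}$ ($j{\left(m,C \right)} = m^{2} C + 146 = C m^{2} + 146 = 146 + C m^{2}$)
$\frac{1}{-97579 + j{\left(-104,-277 \right)}} = \frac{1}{-97579 + \left(146 - 277 \left(-104\right)^{2}\right)} = \frac{1}{-97579 + \left(146 - 2996032\right)} = \frac{1}{-97579 - 2995886} = \frac{1}{-3093465} = - \frac{1}{3093465}$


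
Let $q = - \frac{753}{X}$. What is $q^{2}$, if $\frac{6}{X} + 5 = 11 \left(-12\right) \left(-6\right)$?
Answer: $\frac{39020866369}{4} \approx 9.7552 \cdot 10^{9}$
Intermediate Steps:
$X = \frac{6}{787}$ ($X = \frac{6}{-5 + 11 \left(-12\right) \left(-6\right)} = \frac{6}{-5 - -792} = \frac{6}{-5 + 792} = \frac{6}{787} \approx 0.0076239$)
$q = - \frac{197537}{2}$ ($q = - \frac{753}{\frac{6}{787}} = \left(-753\right) \frac{787}{6} = - \frac{197537}{2} \approx -98769.0$)
$q^{2} = \left(- \frac{197537}{2}\right)^{2} = \frac{39020866369}{4}$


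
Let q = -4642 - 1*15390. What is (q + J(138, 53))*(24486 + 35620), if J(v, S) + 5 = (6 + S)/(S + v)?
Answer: -230026142848/191 ≈ -1.2043e+9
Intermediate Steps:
J(v, S) = -5 + (6 + S)/(S + v)
q = -20032 (q = -4642 - 15390 = -20032)
(q + J(138, 53))*(24486 + 35620) = (-20032 + (6 - 5*138 - 4*53)/(53 + 138))*(24486 + 35620) = (-20032 + (6 - 690 - 212)/191)*60106 = (-20032 + (1/191)*(-896))*60106 = (-20032 - 896/191)*60106 = -3827008/191*60106 = -230026142848/191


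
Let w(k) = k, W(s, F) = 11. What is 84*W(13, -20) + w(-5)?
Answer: 919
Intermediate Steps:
84*W(13, -20) + w(-5) = 84*11 - 5 = 924 - 5 = 919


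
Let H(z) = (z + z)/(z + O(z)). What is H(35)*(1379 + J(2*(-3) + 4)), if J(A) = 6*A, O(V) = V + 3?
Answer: 95690/73 ≈ 1310.8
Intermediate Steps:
O(V) = 3 + V
H(z) = 2*z/(3 + 2*z) (H(z) = (z + z)/(z + (3 + z)) = (2*z)/(3 + 2*z) = 2*z/(3 + 2*z))
H(35)*(1379 + J(2*(-3) + 4)) = (2*35/(3 + 2*35))*(1379 + 6*(2*(-3) + 4)) = (2*35/(3 + 70))*(1379 + 6*(-6 + 4)) = (2*35/73)*(1379 + 6*(-2)) = (2*35*(1/73))*(1379 - 12) = (70/73)*1367 = 95690/73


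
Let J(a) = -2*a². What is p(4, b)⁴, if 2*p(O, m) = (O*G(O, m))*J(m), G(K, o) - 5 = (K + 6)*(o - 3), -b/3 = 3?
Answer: 1927397992217760000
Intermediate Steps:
b = -9 (b = -3*3 = -9)
G(K, o) = 5 + (-3 + o)*(6 + K) (G(K, o) = 5 + (K + 6)*(o - 3) = 5 + (6 + K)*(-3 + o) = 5 + (-3 + o)*(6 + K))
p(O, m) = -O*m²*(-13 - 3*O + 6*m + O*m) (p(O, m) = ((O*(-13 - 3*O + 6*m + O*m))*(-2*m²))/2 = (-2*O*m²*(-13 - 3*O + 6*m + O*m))/2 = -O*m²*(-13 - 3*O + 6*m + O*m))
p(4, b)⁴ = (4*(-9)²*(13 - 6*(-9) + 3*4 - 1*4*(-9)))⁴ = (4*81*(13 + 54 + 12 + 36))⁴ = (4*81*115)⁴ = 37260⁴ = 1927397992217760000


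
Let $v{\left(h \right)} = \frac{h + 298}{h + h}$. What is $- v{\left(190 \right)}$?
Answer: $- \frac{122}{95} \approx -1.2842$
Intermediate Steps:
$v{\left(h \right)} = \frac{298 + h}{2 h}$
$- v{\left(190 \right)} = - \frac{298 + 190}{2 \cdot 190} = - \frac{488}{2 \cdot 190} = \left(-1\right) \frac{122}{95} = - \frac{122}{95}$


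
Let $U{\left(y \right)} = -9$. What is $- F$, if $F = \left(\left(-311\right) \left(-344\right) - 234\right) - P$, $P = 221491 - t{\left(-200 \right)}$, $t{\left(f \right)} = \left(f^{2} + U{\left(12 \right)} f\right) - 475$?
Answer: $73416$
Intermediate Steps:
$t{\left(f \right)} = -475 + f^{2} - 9 f$ ($t{\left(f \right)} = \left(f^{2} - 9 f\right) - 475 = -475 + f^{2} - 9 f$)
$P = 180166$ ($P = 221491 - \left(-475 + \left(-200\right)^{2} - -1800\right) = 221491 - \left(-475 + 40000 + 1800\right) = 221491 - 41325 = 180166$)
$F = -73416$ ($F = \left(\left(-311\right) \left(-344\right) - 234\right) - 180166 = \left(106984 - 234\right) - 180166 = 106750 - 180166 = -73416$)
$- F = \left(-1\right) \left(-73416\right) = 73416$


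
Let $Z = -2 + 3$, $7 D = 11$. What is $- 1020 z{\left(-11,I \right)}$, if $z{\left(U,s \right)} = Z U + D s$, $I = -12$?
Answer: $\frac{213180}{7} \approx 30454.0$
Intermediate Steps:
$D = \frac{11}{7}$ ($D = \frac{1}{7} \cdot 11 = \frac{11}{7} \approx 1.5714$)
$Z = 1$
$z{\left(U,s \right)} = U + \frac{11 s}{7}$ ($z{\left(U,s \right)} = 1 U + \frac{11 s}{7} = U + \frac{11 s}{7}$)
$- 1020 z{\left(-11,I \right)} = - 1020 \left(-11 + \frac{11}{7} \left(-12\right)\right) = - 1020 \left(-11 - \frac{132}{7}\right) = \left(-1020\right) \left(- \frac{209}{7}\right) = \frac{213180}{7}$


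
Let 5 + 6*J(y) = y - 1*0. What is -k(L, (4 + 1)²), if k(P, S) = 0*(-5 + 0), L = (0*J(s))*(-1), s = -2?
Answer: 0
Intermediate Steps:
J(y) = -⅚ + y/6 (J(y) = -⅚ + (y - 1*0)/6 = -⅚ + (y + 0)/6 = -⅚ + y/6)
L = 0 (L = (0*(-⅚ + (⅙)*(-2)))*(-1) = (0*(-⅚ - ⅓))*(-1) = (0*(-7/6))*(-1) = 0*(-1) = 0)
k(P, S) = 0 (k(P, S) = 0*(-5) = 0)
-k(L, (4 + 1)²) = -1*0 = 0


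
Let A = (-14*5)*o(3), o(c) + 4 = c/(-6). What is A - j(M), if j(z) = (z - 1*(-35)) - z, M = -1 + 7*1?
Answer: 280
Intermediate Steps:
o(c) = -4 - c/6 (o(c) = -4 + c/(-6) = -4 + c*(-⅙) = -4 - c/6)
M = 6 (M = -1 + 7 = 6)
A = 315 (A = (-14*5)*(-4 - ⅙*3) = -70*(-4 - ½) = -70*(-9/2) = 315)
j(z) = 35 (j(z) = (z + 35) - z = (35 + z) - z = 35)
A - j(M) = 315 - 1*35 = 315 - 35 = 280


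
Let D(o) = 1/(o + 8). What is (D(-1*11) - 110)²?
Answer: 109561/9 ≈ 12173.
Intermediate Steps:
D(o) = 1/(8 + o)
(D(-1*11) - 110)² = (1/(8 - 1*11) - 110)² = (1/(8 - 11) - 110)² = (1/(-3) - 110)² = (-⅓ - 110)² = (-331/3)² = 109561/9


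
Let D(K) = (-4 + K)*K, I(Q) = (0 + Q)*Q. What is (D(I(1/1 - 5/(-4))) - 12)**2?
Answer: 2873025/65536 ≈ 43.839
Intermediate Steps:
I(Q) = Q**2 (I(Q) = Q*Q = Q**2)
D(K) = K*(-4 + K)
(D(I(1/1 - 5/(-4))) - 12)**2 = ((1/1 - 5/(-4))**2*(-4 + (1/1 - 5/(-4))**2) - 12)**2 = ((1*1 - 5*(-1/4))**2*(-4 + (1*1 - 5*(-1/4))**2) - 12)**2 = ((1 + 5/4)**2*(-4 + (1 + 5/4)**2) - 12)**2 = ((9/4)**2*(-4 + (9/4)**2) - 12)**2 = (81*(-4 + 81/16)/16 - 12)**2 = ((81/16)*(17/16) - 12)**2 = (1377/256 - 12)**2 = (-1695/256)**2 = 2873025/65536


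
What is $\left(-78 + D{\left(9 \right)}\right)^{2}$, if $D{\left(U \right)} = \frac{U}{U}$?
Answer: $5929$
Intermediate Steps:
$D{\left(U \right)} = 1$
$\left(-78 + D{\left(9 \right)}\right)^{2} = \left(-78 + 1\right)^{2} = \left(-77\right)^{2} = 5929$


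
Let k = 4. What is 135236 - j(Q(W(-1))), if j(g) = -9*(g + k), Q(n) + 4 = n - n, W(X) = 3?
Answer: 135236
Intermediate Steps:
Q(n) = -4 (Q(n) = -4 + (n - n) = -4 + 0 = -4)
j(g) = -36 - 9*g (j(g) = -9*(g + 4) = -9*(4 + g) = -36 - 9*g)
135236 - j(Q(W(-1))) = 135236 - (-36 - 9*(-4)) = 135236 - (-36 + 36) = 135236 - 1*0 = 135236 + 0 = 135236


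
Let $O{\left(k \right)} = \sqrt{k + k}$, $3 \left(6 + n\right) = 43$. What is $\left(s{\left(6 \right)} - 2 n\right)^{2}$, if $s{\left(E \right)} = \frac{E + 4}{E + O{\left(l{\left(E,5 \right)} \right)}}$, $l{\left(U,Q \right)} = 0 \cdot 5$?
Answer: $225$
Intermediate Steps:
$n = \frac{25}{3}$ ($n = -6 + \frac{1}{3} \cdot 43 = -6 + \frac{43}{3} = \frac{25}{3} \approx 8.3333$)
$l{\left(U,Q \right)} = 0$
$O{\left(k \right)} = \sqrt{2} \sqrt{k}$ ($O{\left(k \right)} = \sqrt{2 k} = \sqrt{2} \sqrt{k}$)
$s{\left(E \right)} = \frac{4 + E}{E}$ ($s{\left(E \right)} = \frac{E + 4}{E + \sqrt{2} \sqrt{0}} = \frac{4 + E}{E + \sqrt{2} \cdot 0} = \frac{4 + E}{E + 0} = \frac{4 + E}{E}$)
$\left(s{\left(6 \right)} - 2 n\right)^{2} = \left(\frac{4 + 6}{6} - \frac{50}{3}\right)^{2} = \left(\frac{1}{6} \cdot 10 - \frac{50}{3}\right)^{2} = \left(\frac{5}{3} - \frac{50}{3}\right)^{2} = \left(-15\right)^{2} = 225$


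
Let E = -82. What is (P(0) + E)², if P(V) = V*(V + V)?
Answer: 6724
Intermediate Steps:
P(V) = 2*V² (P(V) = V*(2*V) = 2*V²)
(P(0) + E)² = (2*0² - 82)² = (2*0 - 82)² = (0 - 82)² = (-82)² = 6724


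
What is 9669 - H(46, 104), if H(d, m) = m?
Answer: 9565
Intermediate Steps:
9669 - H(46, 104) = 9669 - 1*104 = 9669 - 104 = 9565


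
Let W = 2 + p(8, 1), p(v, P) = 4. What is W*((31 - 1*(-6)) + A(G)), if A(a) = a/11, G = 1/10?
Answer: 12213/55 ≈ 222.05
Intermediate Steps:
G = ⅒ ≈ 0.10000
A(a) = a/11 (A(a) = a*(1/11) = a/11)
W = 6 (W = 2 + 4 = 6)
W*((31 - 1*(-6)) + A(G)) = 6*((31 - 1*(-6)) + (1/11)*(⅒)) = 6*((31 + 6) + 1/110) = 6*(37 + 1/110) = 6*(4071/110) = 12213/55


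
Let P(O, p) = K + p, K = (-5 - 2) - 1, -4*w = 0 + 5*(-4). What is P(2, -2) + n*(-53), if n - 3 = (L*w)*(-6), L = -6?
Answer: -9709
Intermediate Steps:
w = 5 (w = -(0 + 5*(-4))/4 = -(0 - 20)/4 = -¼*(-20) = 5)
K = -8 (K = -7 - 1 = -8)
P(O, p) = -8 + p
n = 183 (n = 3 - 6*5*(-6) = 3 - 30*(-6) = 3 + 180 = 183)
P(2, -2) + n*(-53) = (-8 - 2) + 183*(-53) = -10 - 9699 = -9709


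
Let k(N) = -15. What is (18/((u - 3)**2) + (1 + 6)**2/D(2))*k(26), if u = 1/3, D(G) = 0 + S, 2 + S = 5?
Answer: -9055/32 ≈ -282.97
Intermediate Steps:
S = 3 (S = -2 + 5 = 3)
D(G) = 3 (D(G) = 0 + 3 = 3)
u = 1/3 ≈ 0.33333
(18/((u - 3)**2) + (1 + 6)**2/D(2))*k(26) = (18/((1/3 - 3)**2) + (1 + 6)**2/3)*(-15) = (18/((-8/3)**2) + 7**2*(1/3))*(-15) = (18/(64/9) + 49*(1/3))*(-15) = (18*(9/64) + 49/3)*(-15) = (81/32 + 49/3)*(-15) = (1811/96)*(-15) = -9055/32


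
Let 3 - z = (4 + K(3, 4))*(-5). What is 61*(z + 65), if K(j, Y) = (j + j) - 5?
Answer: 5673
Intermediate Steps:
K(j, Y) = -5 + 2*j (K(j, Y) = 2*j - 5 = -5 + 2*j)
z = 28 (z = 3 - (4 + (-5 + 2*3))*(-5) = 3 - (4 + (-5 + 6))*(-5) = 3 - (4 + 1)*(-5) = 3 - 5*(-5) = 3 - 1*(-25) = 3 + 25 = 28)
61*(z + 65) = 61*(28 + 65) = 61*93 = 5673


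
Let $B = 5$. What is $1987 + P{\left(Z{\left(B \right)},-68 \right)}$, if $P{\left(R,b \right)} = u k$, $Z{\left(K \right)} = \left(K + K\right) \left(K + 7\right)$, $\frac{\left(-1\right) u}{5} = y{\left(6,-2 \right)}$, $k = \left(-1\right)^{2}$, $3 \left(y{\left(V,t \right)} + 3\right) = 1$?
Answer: $\frac{6001}{3} \approx 2000.3$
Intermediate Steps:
$y{\left(V,t \right)} = - \frac{8}{3}$ ($y{\left(V,t \right)} = -3 + \frac{1}{3} \cdot 1 = -3 + \frac{1}{3} = - \frac{8}{3}$)
$k = 1$
$u = \frac{40}{3}$ ($u = \left(-5\right) \left(- \frac{8}{3}\right) = \frac{40}{3} \approx 13.333$)
$Z{\left(K \right)} = 2 K \left(7 + K\right)$
$P{\left(R,b \right)} = \frac{40}{3}$ ($P{\left(R,b \right)} = \frac{40}{3} \cdot 1 = \frac{40}{3}$)
$1987 + P{\left(Z{\left(B \right)},-68 \right)} = 1987 + \frac{40}{3} = \frac{6001}{3}$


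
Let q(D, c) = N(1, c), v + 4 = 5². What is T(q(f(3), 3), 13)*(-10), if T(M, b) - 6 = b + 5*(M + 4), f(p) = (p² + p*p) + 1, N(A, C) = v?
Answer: -1440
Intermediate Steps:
v = 21 (v = -4 + 5² = -4 + 25 = 21)
N(A, C) = 21
f(p) = 1 + 2*p² (f(p) = (p² + p²) + 1 = 2*p² + 1 = 1 + 2*p²)
q(D, c) = 21
T(M, b) = 26 + b + 5*M (T(M, b) = 6 + (b + 5*(M + 4)) = 6 + (b + 5*(4 + M)) = 6 + (b + (20 + 5*M)) = 6 + (20 + b + 5*M) = 26 + b + 5*M)
T(q(f(3), 3), 13)*(-10) = (26 + 13 + 5*21)*(-10) = (26 + 13 + 105)*(-10) = 144*(-10) = -1440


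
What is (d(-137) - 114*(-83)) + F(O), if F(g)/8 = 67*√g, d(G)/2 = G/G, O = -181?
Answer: 9464 + 536*I*√181 ≈ 9464.0 + 7211.1*I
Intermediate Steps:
d(G) = 2 (d(G) = 2*(G/G) = 2*1 = 2)
F(g) = 536*√g (F(g) = 8*(67*√g) = 536*√g)
(d(-137) - 114*(-83)) + F(O) = (2 - 114*(-83)) + 536*√(-181) = (2 + 9462) + 536*(I*√181) = 9464 + 536*I*√181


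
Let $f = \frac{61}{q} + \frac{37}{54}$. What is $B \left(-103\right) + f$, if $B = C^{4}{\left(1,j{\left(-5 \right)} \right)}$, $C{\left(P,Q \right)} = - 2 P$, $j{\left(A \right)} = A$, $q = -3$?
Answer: $- \frac{90053}{54} \approx -1667.6$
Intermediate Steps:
$B = 16$ ($B = \left(\left(-2\right) 1\right)^{4} = \left(-2\right)^{4} = 16$)
$f = - \frac{1061}{54}$ ($f = \frac{61}{-3} + \frac{37}{54} = 61 \left(- \frac{1}{3}\right) + 37 \cdot \frac{1}{54} = - \frac{61}{3} + \frac{37}{54} = - \frac{1061}{54} \approx -19.648$)
$B \left(-103\right) + f = 16 \left(-103\right) - \frac{1061}{54} = -1648 - \frac{1061}{54} = - \frac{90053}{54}$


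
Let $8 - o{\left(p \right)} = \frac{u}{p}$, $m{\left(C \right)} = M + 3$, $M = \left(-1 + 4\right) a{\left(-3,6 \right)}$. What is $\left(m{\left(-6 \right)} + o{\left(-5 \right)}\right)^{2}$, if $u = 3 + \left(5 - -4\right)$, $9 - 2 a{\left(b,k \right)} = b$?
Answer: $\frac{24649}{25} \approx 985.96$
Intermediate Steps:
$a{\left(b,k \right)} = \frac{9}{2} - \frac{b}{2}$
$M = 18$ ($M = \left(-1 + 4\right) \left(\frac{9}{2} - - \frac{3}{2}\right) = 3 \left(\frac{9}{2} + \frac{3}{2}\right) = 3 \cdot 6 = 18$)
$u = 12$ ($u = 3 + \left(5 + 4\right) = 3 + 9 = 12$)
$m{\left(C \right)} = 21$ ($m{\left(C \right)} = 18 + 3 = 21$)
$o{\left(p \right)} = 8 - \frac{12}{p}$
$\left(m{\left(-6 \right)} + o{\left(-5 \right)}\right)^{2} = \left(21 + \left(8 - \frac{12}{-5}\right)\right)^{2} = \left(21 + \left(8 - - \frac{12}{5}\right)\right)^{2} = \left(21 + \left(8 + \frac{12}{5}\right)\right)^{2} = \left(21 + \frac{52}{5}\right)^{2} = \left(\frac{157}{5}\right)^{2} = \frac{24649}{25}$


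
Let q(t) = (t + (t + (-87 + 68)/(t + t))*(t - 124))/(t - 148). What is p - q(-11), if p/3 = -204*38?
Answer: -81319625/3498 ≈ -23247.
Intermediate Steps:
q(t) = (t + (-124 + t)*(t - 19/(2*t)))/(-148 + t) (q(t) = (t + (t - 19*1/(2*t))*(-124 + t))/(-148 + t) = (t + (t - 19/(2*t))*(-124 + t))/(-148 + t) = (t + (-124 + t)*(t - 19/(2*t)))/(-148 + t))
p = -23256 (p = 3*(-204*38) = 3*(-7752) = -23256)
p - q(-11) = -23256 - (1178 + (-11)**3 - 123*(-11)**2 - 19/2*(-11))/((-11)*(-148 - 11)) = -23256 - (-1)*(1178 - 1331 - 123*121 + 209/2)/(11*(-159)) = -23256 - (-1)*(-1)*(1178 - 1331 - 14883 + 209/2)/(11*159) = -23256 - (-1)*(-1)*(-29863)/(11*159*2) = -23256 - 1*(-29863/3498) = -23256 + 29863/3498 = -81319625/3498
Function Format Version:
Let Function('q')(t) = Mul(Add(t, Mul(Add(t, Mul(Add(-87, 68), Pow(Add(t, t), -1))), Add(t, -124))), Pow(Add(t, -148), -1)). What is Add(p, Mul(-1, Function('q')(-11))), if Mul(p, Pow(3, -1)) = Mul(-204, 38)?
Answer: Rational(-81319625, 3498) ≈ -23247.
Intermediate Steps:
Function('q')(t) = Mul(Pow(Add(-148, t), -1), Add(t, Mul(Add(-124, t), Add(t, Mul(Rational(-19, 2), Pow(t, -1)))))) (Function('q')(t) = Mul(Add(t, Mul(Add(t, Mul(-19, Pow(Mul(2, t), -1))), Add(-124, t))), Pow(Add(-148, t), -1)) = Mul(Add(t, Mul(Add(t, Mul(-19, Mul(Rational(1, 2), Pow(t, -1)))), Add(-124, t))), Pow(Add(-148, t), -1)) = Mul(Add(t, Mul(Add(t, Mul(Rational(-19, 2), Pow(t, -1))), Add(-124, t))), Pow(Add(-148, t), -1)) = Mul(Add(t, Mul(Add(-124, t), Add(t, Mul(Rational(-19, 2), Pow(t, -1))))), Pow(Add(-148, t), -1)) = Mul(Pow(Add(-148, t), -1), Add(t, Mul(Add(-124, t), Add(t, Mul(Rational(-19, 2), Pow(t, -1)))))))
p = -23256 (p = Mul(3, Mul(-204, 38)) = Mul(3, -7752) = -23256)
Add(p, Mul(-1, Function('q')(-11))) = Add(-23256, Mul(-1, Mul(Pow(-11, -1), Pow(Add(-148, -11), -1), Add(1178, Pow(-11, 3), Mul(-123, Pow(-11, 2)), Mul(Rational(-19, 2), -11))))) = Add(-23256, Mul(-1, Mul(Rational(-1, 11), Pow(-159, -1), Add(1178, -1331, Mul(-123, 121), Rational(209, 2))))) = Add(-23256, Mul(-1, Mul(Rational(-1, 11), Rational(-1, 159), Add(1178, -1331, -14883, Rational(209, 2))))) = Add(-23256, Mul(-1, Mul(Rational(-1, 11), Rational(-1, 159), Rational(-29863, 2)))) = Add(-23256, Mul(-1, Rational(-29863, 3498))) = Add(-23256, Rational(29863, 3498)) = Rational(-81319625, 3498)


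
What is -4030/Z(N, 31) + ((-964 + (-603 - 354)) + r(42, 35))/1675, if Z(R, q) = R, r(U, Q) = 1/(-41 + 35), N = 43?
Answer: -40997161/432150 ≈ -94.868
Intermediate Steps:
r(U, Q) = -⅙ (r(U, Q) = 1/(-6) = -⅙)
-4030/Z(N, 31) + ((-964 + (-603 - 354)) + r(42, 35))/1675 = -4030/43 + ((-964 + (-603 - 354)) - ⅙)/1675 = -4030*1/43 + ((-964 - 957) - ⅙)*(1/1675) = -4030/43 + (-1921 - ⅙)*(1/1675) = -4030/43 - 11527/6*1/1675 = -4030/43 - 11527/10050 = -40997161/432150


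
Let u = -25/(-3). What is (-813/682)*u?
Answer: -6775/682 ≈ -9.9340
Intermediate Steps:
u = 25/3 (u = -25*(-⅓) = 25/3 ≈ 8.3333)
(-813/682)*u = -813/682*(25/3) = -813*1/682*(25/3) = -813/682*25/3 = -6775/682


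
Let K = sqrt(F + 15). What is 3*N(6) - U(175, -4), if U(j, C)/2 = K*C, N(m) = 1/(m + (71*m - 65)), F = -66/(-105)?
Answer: 3/367 + 8*sqrt(19145)/35 ≈ 31.635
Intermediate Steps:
F = 22/35 (F = -66*(-1/105) = 22/35 ≈ 0.62857)
N(m) = 1/(-65 + 72*m) (N(m) = 1/(m + (-65 + 71*m)) = 1/(-65 + 72*m))
K = sqrt(19145)/35 (K = sqrt(22/35 + 15) = sqrt(547/35) = sqrt(19145)/35 ≈ 3.9533)
U(j, C) = 2*C*sqrt(19145)/35 (U(j, C) = 2*((sqrt(19145)/35)*C) = 2*(C*sqrt(19145)/35) = 2*C*sqrt(19145)/35)
3*N(6) - U(175, -4) = 3/(-65 + 72*6) - 2*(-4)*sqrt(19145)/35 = 3/(-65 + 432) - (-8)*sqrt(19145)/35 = 3/367 + 8*sqrt(19145)/35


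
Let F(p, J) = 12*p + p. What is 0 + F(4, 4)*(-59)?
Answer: -3068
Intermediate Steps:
F(p, J) = 13*p
0 + F(4, 4)*(-59) = 0 + (13*4)*(-59) = 0 + 52*(-59) = 0 - 3068 = -3068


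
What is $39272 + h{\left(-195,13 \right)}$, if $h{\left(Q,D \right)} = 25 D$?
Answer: $39597$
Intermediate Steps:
$39272 + h{\left(-195,13 \right)} = 39272 + 25 \cdot 13 = 39272 + 325 = 39597$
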